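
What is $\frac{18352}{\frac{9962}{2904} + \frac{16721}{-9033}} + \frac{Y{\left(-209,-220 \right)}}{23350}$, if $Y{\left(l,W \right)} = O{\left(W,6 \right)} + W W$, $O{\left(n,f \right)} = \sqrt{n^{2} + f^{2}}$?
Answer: $\frac{12492054249928}{1074851403} + \frac{\sqrt{12109}}{11675} \approx 11622.0$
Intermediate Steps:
$O{\left(n,f \right)} = \sqrt{f^{2} + n^{2}}$
$Y{\left(l,W \right)} = W^{2} + \sqrt{36 + W^{2}}$ ($Y{\left(l,W \right)} = \sqrt{6^{2} + W^{2}} + W W = \sqrt{36 + W^{2}} + W^{2} = W^{2} + \sqrt{36 + W^{2}}$)
$\frac{18352}{\frac{9962}{2904} + \frac{16721}{-9033}} + \frac{Y{\left(-209,-220 \right)}}{23350} = \frac{18352}{\frac{9962}{2904} + \frac{16721}{-9033}} + \frac{\left(-220\right)^{2} + \sqrt{36 + \left(-220\right)^{2}}}{23350} = \frac{18352}{9962 \cdot \frac{1}{2904} + 16721 \left(- \frac{1}{9033}\right)} + \left(48400 + \sqrt{36 + 48400}\right) \frac{1}{23350} = \frac{18352}{\frac{4981}{1452} - \frac{16721}{9033}} + \left(48400 + \sqrt{48436}\right) \frac{1}{23350} = \frac{18352}{\frac{2301609}{1457324}} + \left(48400 + 2 \sqrt{12109}\right) \frac{1}{23350} = 18352 \cdot \frac{1457324}{2301609} + \left(\frac{968}{467} + \frac{\sqrt{12109}}{11675}\right) = \frac{26744810048}{2301609} + \left(\frac{968}{467} + \frac{\sqrt{12109}}{11675}\right) = \frac{12492054249928}{1074851403} + \frac{\sqrt{12109}}{11675}$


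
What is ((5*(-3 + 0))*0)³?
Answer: 0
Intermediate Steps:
((5*(-3 + 0))*0)³ = ((5*(-3))*0)³ = (-15*0)³ = 0³ = 0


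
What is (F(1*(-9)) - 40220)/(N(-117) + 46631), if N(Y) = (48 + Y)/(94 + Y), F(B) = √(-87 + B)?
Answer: -20110/23317 + 2*I*√6/23317 ≈ -0.86246 + 0.0002101*I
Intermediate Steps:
N(Y) = (48 + Y)/(94 + Y)
(F(1*(-9)) - 40220)/(N(-117) + 46631) = (√(-87 + 1*(-9)) - 40220)/((48 - 117)/(94 - 117) + 46631) = (√(-87 - 9) - 40220)/(-69/(-23) + 46631) = (√(-96) - 40220)/(-1/23*(-69) + 46631) = (4*I*√6 - 40220)/(3 + 46631) = (-40220 + 4*I*√6)/46634 = (-40220 + 4*I*√6)*(1/46634) = -20110/23317 + 2*I*√6/23317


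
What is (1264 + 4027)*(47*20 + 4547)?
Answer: 29031717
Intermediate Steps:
(1264 + 4027)*(47*20 + 4547) = 5291*(940 + 4547) = 5291*5487 = 29031717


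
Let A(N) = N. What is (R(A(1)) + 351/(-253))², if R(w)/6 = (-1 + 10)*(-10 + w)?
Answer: 15205109481/64009 ≈ 2.3755e+5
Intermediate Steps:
R(w) = -540 + 54*w (R(w) = 6*((-1 + 10)*(-10 + w)) = 6*(9*(-10 + w)) = 6*(-90 + 9*w) = -540 + 54*w)
(R(A(1)) + 351/(-253))² = ((-540 + 54*1) + 351/(-253))² = ((-540 + 54) + 351*(-1/253))² = (-486 - 351/253)² = (-123309/253)² = 15205109481/64009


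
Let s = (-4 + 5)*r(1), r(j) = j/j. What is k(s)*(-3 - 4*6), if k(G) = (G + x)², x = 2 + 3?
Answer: -972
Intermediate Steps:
r(j) = 1
x = 5
s = 1 (s = (-4 + 5)*1 = 1*1 = 1)
k(G) = (5 + G)² (k(G) = (G + 5)² = (5 + G)²)
k(s)*(-3 - 4*6) = (5 + 1)²*(-3 - 4*6) = 6²*(-3 - 24) = 36*(-27) = -972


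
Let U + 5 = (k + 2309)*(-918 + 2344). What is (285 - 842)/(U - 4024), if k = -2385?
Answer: 557/112405 ≈ 0.0049553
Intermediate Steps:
U = -108381 (U = -5 + (-2385 + 2309)*(-918 + 2344) = -5 - 76*1426 = -5 - 108376 = -108381)
(285 - 842)/(U - 4024) = (285 - 842)/(-108381 - 4024) = -557/(-112405) = -557*(-1/112405) = 557/112405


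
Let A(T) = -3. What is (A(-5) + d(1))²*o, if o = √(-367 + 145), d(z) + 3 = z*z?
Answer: 25*I*√222 ≈ 372.49*I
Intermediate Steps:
d(z) = -3 + z² (d(z) = -3 + z*z = -3 + z²)
o = I*√222 (o = √(-222) = I*√222 ≈ 14.9*I)
(A(-5) + d(1))²*o = (-3 + (-3 + 1²))²*(I*√222) = (-3 + (-3 + 1))²*(I*√222) = (-3 - 2)²*(I*√222) = (-5)²*(I*√222) = 25*(I*√222) = 25*I*√222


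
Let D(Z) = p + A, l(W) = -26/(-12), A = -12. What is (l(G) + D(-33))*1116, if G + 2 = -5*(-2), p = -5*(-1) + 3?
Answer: -2046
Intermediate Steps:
p = 8 (p = 5 + 3 = 8)
G = 8 (G = -2 - 5*(-2) = -2 + 10 = 8)
l(W) = 13/6 (l(W) = -26*(-1/12) = 13/6)
D(Z) = -4 (D(Z) = 8 - 12 = -4)
(l(G) + D(-33))*1116 = (13/6 - 4)*1116 = -11/6*1116 = -2046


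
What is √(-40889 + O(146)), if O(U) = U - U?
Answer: I*√40889 ≈ 202.21*I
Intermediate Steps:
O(U) = 0
√(-40889 + O(146)) = √(-40889 + 0) = √(-40889) = I*√40889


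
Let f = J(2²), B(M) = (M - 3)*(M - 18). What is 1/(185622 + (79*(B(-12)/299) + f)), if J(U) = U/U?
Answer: 299/55536827 ≈ 5.3838e-6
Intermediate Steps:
B(M) = (-18 + M)*(-3 + M) (B(M) = (-3 + M)*(-18 + M) = (-18 + M)*(-3 + M))
J(U) = 1
f = 1
1/(185622 + (79*(B(-12)/299) + f)) = 1/(185622 + (79*((54 + (-12)² - 21*(-12))/299) + 1)) = 1/(185622 + (79*((54 + 144 + 252)*(1/299)) + 1)) = 1/(185622 + (79*(450*(1/299)) + 1)) = 1/(185622 + (79*(450/299) + 1)) = 1/(185622 + (35550/299 + 1)) = 1/(185622 + 35849/299) = 1/(55536827/299) = 299/55536827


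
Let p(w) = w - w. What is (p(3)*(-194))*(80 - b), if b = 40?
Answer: 0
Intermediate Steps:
p(w) = 0
(p(3)*(-194))*(80 - b) = (0*(-194))*(80 - 1*40) = 0*(80 - 40) = 0*40 = 0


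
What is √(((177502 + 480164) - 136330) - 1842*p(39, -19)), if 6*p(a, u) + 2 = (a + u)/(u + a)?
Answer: √521643 ≈ 722.25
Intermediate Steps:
p(a, u) = -⅙ (p(a, u) = -⅓ + ((a + u)/(u + a))/6 = -⅓ + ((a + u)/(a + u))/6 = -⅓ + (⅙)*1 = -⅓ + ⅙ = -⅙)
√(((177502 + 480164) - 136330) - 1842*p(39, -19)) = √(((177502 + 480164) - 136330) - 1842*(-⅙)) = √((657666 - 136330) + 307) = √(521336 + 307) = √521643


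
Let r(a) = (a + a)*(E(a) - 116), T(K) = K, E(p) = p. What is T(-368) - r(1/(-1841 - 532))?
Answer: -2072806010/5631129 ≈ -368.10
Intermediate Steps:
r(a) = 2*a*(-116 + a) (r(a) = (a + a)*(a - 116) = (2*a)*(-116 + a) = 2*a*(-116 + a))
T(-368) - r(1/(-1841 - 532)) = -368 - 2*(-116 + 1/(-1841 - 532))/(-1841 - 532) = -368 - 2*(-116 + 1/(-2373))/(-2373) = -368 - 2*(-1)*(-116 - 1/2373)/2373 = -368 - 2*(-1)*(-275269)/(2373*2373) = -368 - 1*550538/5631129 = -368 - 550538/5631129 = -2072806010/5631129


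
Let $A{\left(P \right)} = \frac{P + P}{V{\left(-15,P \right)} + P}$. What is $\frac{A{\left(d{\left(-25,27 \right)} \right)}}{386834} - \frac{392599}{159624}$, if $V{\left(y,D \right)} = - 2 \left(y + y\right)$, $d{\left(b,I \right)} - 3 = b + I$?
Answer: $- \frac{987159010555}{401361937704} \approx -2.4595$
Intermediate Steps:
$d{\left(b,I \right)} = 3 + I + b$ ($d{\left(b,I \right)} = 3 + \left(b + I\right) = 3 + \left(I + b\right) = 3 + I + b$)
$V{\left(y,D \right)} = - 4 y$ ($V{\left(y,D \right)} = - 2 \cdot 2 y = - 4 y$)
$A{\left(P \right)} = \frac{2 P}{60 + P}$ ($A{\left(P \right)} = \frac{P + P}{\left(-4\right) \left(-15\right) + P} = \frac{2 P}{60 + P}$)
$\frac{A{\left(d{\left(-25,27 \right)} \right)}}{386834} - \frac{392599}{159624} = \frac{2 \left(3 + 27 - 25\right) \frac{1}{60 + \left(3 + 27 - 25\right)}}{386834} - \frac{392599}{159624} = 2 \cdot 5 \frac{1}{60 + 5} \cdot \frac{1}{386834} - \frac{392599}{159624} = 2 \cdot 5 \cdot \frac{1}{65} \cdot \frac{1}{386834} - \frac{392599}{159624} = \frac{2}{13} \cdot \frac{1}{386834} - \frac{392599}{159624} = \frac{1}{2514421} - \frac{392599}{159624} = - \frac{987159010555}{401361937704}$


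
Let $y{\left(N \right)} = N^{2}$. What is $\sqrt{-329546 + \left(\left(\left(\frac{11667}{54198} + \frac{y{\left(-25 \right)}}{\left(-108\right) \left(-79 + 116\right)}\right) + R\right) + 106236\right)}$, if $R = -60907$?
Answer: $\frac{i \sqrt{1142930784450887913}}{2005326} \approx 533.12 i$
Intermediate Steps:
$\sqrt{-329546 + \left(\left(\left(\frac{11667}{54198} + \frac{y{\left(-25 \right)}}{\left(-108\right) \left(-79 + 116\right)}\right) + R\right) + 106236\right)} = \sqrt{-329546 + \left(\left(\left(\frac{11667}{54198} + \frac{\left(-25\right)^{2}}{\left(-108\right) \left(-79 + 116\right)}\right) - 60907\right) + 106236\right)} = \sqrt{-329546 + \left(\left(\left(11667 \cdot \frac{1}{54198} + \frac{625}{\left(-108\right) 37}\right) - 60907\right) + 106236\right)} = \sqrt{-329546 + \left(\left(\left(\frac{3889}{18066} + \frac{625}{-3996}\right) - 60907\right) + 106236\right)} = \sqrt{-329546 + \left(\left(\left(\frac{3889}{18066} + 625 \left(- \frac{1}{3996}\right)\right) - 60907\right) + 106236\right)} = \sqrt{-329546 + \left(\left(\left(\frac{3889}{18066} - \frac{625}{3996}\right) - 60907\right) + 106236\right)} = \sqrt{-329546 + \left(\left(\frac{708199}{12031956} - 60907\right) + 106236\right)} = \sqrt{-329546 + \left(- \frac{732829635893}{12031956} + 106236\right)} = \sqrt{-329546 + \frac{545397241723}{12031956}} = \sqrt{- \frac{3419685730253}{12031956}} = \frac{i \sqrt{1142930784450887913}}{2005326}$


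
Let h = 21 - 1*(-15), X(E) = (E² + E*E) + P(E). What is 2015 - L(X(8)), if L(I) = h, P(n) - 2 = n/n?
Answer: 1979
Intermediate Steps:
P(n) = 3 (P(n) = 2 + n/n = 2 + 1 = 3)
X(E) = 3 + 2*E² (X(E) = (E² + E*E) + 3 = (E² + E²) + 3 = 2*E² + 3 = 3 + 2*E²)
h = 36 (h = 21 + 15 = 36)
L(I) = 36
2015 - L(X(8)) = 2015 - 1*36 = 2015 - 36 = 1979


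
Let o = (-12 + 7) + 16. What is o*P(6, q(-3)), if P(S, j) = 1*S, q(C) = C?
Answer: 66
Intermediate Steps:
P(S, j) = S
o = 11 (o = -5 + 16 = 11)
o*P(6, q(-3)) = 11*6 = 66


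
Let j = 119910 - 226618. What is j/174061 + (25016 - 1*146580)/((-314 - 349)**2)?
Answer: -68065080256/76511819709 ≈ -0.88960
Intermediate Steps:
j = -106708
j/174061 + (25016 - 1*146580)/((-314 - 349)**2) = -106708/174061 + (25016 - 1*146580)/((-314 - 349)**2) = -106708*1/174061 + (25016 - 146580)/((-663)**2) = -106708/174061 - 121564/439569 = -68065080256/76511819709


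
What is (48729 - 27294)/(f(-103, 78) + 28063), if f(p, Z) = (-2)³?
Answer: 4287/5611 ≈ 0.76404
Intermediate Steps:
f(p, Z) = -8
(48729 - 27294)/(f(-103, 78) + 28063) = (48729 - 27294)/(-8 + 28063) = 21435/28055 = 21435*(1/28055) = 4287/5611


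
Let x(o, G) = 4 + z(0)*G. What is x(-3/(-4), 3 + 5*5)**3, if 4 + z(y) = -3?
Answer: -7077888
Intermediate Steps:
z(y) = -7 (z(y) = -4 - 3 = -7)
x(o, G) = 4 - 7*G
x(-3/(-4), 3 + 5*5)**3 = (4 - 7*(3 + 5*5))**3 = (4 - 7*(3 + 25))**3 = (4 - 7*28)**3 = (4 - 196)**3 = (-192)**3 = -7077888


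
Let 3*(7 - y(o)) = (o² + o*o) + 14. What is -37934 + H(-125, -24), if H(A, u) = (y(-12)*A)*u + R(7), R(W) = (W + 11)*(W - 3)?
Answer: -318862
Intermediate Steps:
R(W) = (-3 + W)*(11 + W) (R(W) = (11 + W)*(-3 + W) = (-3 + W)*(11 + W))
y(o) = 7/3 - 2*o²/3 (y(o) = 7 - ((o² + o*o) + 14)/3 = 7 - ((o² + o²) + 14)/3 = 7 - (2*o² + 14)/3 = 7 - (14 + 2*o²)/3 = 7 + (-14/3 - 2*o²/3) = 7/3 - 2*o²/3)
H(A, u) = 72 - 281*A*u/3 (H(A, u) = ((7/3 - ⅔*(-12)²)*A)*u + (-33 + 7² + 8*7) = ((7/3 - ⅔*144)*A)*u + (-33 + 49 + 56) = ((7/3 - 96)*A)*u + 72 = (-281*A/3)*u + 72 = -281*A*u/3 + 72 = 72 - 281*A*u/3)
-37934 + H(-125, -24) = -37934 + (72 - 281/3*(-125)*(-24)) = -37934 + (72 - 281000) = -37934 - 280928 = -318862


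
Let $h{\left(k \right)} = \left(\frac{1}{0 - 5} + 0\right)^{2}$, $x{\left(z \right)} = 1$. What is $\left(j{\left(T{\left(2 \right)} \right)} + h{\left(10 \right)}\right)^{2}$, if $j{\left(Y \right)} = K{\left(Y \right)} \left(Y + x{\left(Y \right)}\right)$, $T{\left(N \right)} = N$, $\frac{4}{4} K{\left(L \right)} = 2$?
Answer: $\frac{22801}{625} \approx 36.482$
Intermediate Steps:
$K{\left(L \right)} = 2$
$j{\left(Y \right)} = 2 + 2 Y$ ($j{\left(Y \right)} = 2 \left(Y + 1\right) = 2 \left(1 + Y\right) = 2 + 2 Y$)
$h{\left(k \right)} = \frac{1}{25}$ ($h{\left(k \right)} = \left(\frac{1}{-5} + 0\right)^{2} = \left(- \frac{1}{5} + 0\right)^{2} = \left(- \frac{1}{5}\right)^{2} = \frac{1}{25}$)
$\left(j{\left(T{\left(2 \right)} \right)} + h{\left(10 \right)}\right)^{2} = \left(\left(2 + 2 \cdot 2\right) + \frac{1}{25}\right)^{2} = \left(\left(2 + 4\right) + \frac{1}{25}\right)^{2} = \left(6 + \frac{1}{25}\right)^{2} = \left(\frac{151}{25}\right)^{2} = \frac{22801}{625}$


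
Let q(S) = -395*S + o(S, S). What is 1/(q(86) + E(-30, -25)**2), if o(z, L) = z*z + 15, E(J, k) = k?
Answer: -1/25934 ≈ -3.8559e-5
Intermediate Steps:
o(z, L) = 15 + z**2 (o(z, L) = z**2 + 15 = 15 + z**2)
q(S) = 15 + S**2 - 395*S (q(S) = -395*S + (15 + S**2) = 15 + S**2 - 395*S)
1/(q(86) + E(-30, -25)**2) = 1/((15 + 86**2 - 395*86) + (-25)**2) = 1/((15 + 7396 - 33970) + 625) = 1/(-26559 + 625) = 1/(-25934) = -1/25934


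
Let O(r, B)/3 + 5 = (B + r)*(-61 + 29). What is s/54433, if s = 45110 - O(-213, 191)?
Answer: 43013/54433 ≈ 0.79020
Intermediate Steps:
O(r, B) = -15 - 96*B - 96*r (O(r, B) = -15 + 3*((B + r)*(-61 + 29)) = -15 + 3*((B + r)*(-32)) = -15 + 3*(-32*B - 32*r) = -15 + (-96*B - 96*r) = -15 - 96*B - 96*r)
s = 43013 (s = 45110 - (-15 - 96*191 - 96*(-213)) = 45110 - (-15 - 18336 + 20448) = 45110 - 1*2097 = 45110 - 2097 = 43013)
s/54433 = 43013/54433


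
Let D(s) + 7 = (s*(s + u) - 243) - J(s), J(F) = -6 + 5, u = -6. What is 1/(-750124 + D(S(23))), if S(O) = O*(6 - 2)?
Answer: -1/742461 ≈ -1.3469e-6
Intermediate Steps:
S(O) = 4*O (S(O) = O*4 = 4*O)
J(F) = -1
D(s) = -249 + s*(-6 + s) (D(s) = -7 + ((s*(s - 6) - 243) - 1*(-1)) = -7 + ((s*(-6 + s) - 243) + 1) = -7 + ((-243 + s*(-6 + s)) + 1) = -7 + (-242 + s*(-6 + s)) = -249 + s*(-6 + s))
1/(-750124 + D(S(23))) = 1/(-750124 + (-249 + (4*23)² - 24*23)) = 1/(-750124 + (-249 + 92² - 6*92)) = 1/(-750124 + (-249 + 8464 - 552)) = 1/(-750124 + 7663) = 1/(-742461) = -1/742461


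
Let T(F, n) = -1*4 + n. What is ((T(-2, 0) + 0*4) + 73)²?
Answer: 4761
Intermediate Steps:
T(F, n) = -4 + n
((T(-2, 0) + 0*4) + 73)² = (((-4 + 0) + 0*4) + 73)² = ((-4 + 0) + 73)² = (-4 + 73)² = 69² = 4761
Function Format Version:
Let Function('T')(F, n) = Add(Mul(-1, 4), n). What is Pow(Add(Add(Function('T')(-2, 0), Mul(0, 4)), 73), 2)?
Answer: 4761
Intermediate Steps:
Function('T')(F, n) = Add(-4, n)
Pow(Add(Add(Function('T')(-2, 0), Mul(0, 4)), 73), 2) = Pow(Add(Add(Add(-4, 0), Mul(0, 4)), 73), 2) = Pow(Add(Add(-4, 0), 73), 2) = Pow(Add(-4, 73), 2) = Pow(69, 2) = 4761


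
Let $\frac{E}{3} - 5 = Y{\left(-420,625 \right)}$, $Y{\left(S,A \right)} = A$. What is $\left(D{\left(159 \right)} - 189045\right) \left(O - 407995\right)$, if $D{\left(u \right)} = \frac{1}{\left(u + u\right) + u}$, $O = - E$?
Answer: $\frac{36961160176640}{477} \approx 7.7487 \cdot 10^{10}$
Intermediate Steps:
$E = 1890$ ($E = 15 + 3 \cdot 625 = 15 + 1875 = 1890$)
$O = -1890$ ($O = \left(-1\right) 1890 = -1890$)
$D{\left(u \right)} = \frac{1}{3 u}$ ($D{\left(u \right)} = \frac{1}{2 u + u} = \frac{1}{3 u}$)
$\left(D{\left(159 \right)} - 189045\right) \left(O - 407995\right) = \left(\frac{1}{3 \cdot 159} - 189045\right) \left(-1890 - 407995\right) = \left(\frac{1}{3} \cdot \frac{1}{159} - 189045\right) \left(-409885\right) = \left(\frac{1}{477} - 189045\right) \left(-409885\right) = \left(- \frac{90174464}{477}\right) \left(-409885\right) = \frac{36961160176640}{477}$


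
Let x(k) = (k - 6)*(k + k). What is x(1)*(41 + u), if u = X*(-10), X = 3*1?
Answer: -110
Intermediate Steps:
X = 3
u = -30 (u = 3*(-10) = -30)
x(k) = 2*k*(-6 + k) (x(k) = (-6 + k)*(2*k) = 2*k*(-6 + k))
x(1)*(41 + u) = (2*1*(-6 + 1))*(41 - 30) = (2*1*(-5))*11 = -10*11 = -110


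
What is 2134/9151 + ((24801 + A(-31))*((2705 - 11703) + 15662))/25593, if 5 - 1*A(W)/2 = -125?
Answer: 80438480714/12326397 ≈ 6525.7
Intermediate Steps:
A(W) = 260 (A(W) = 10 - 2*(-125) = 10 + 250 = 260)
2134/9151 + ((24801 + A(-31))*((2705 - 11703) + 15662))/25593 = 2134/9151 + ((24801 + 260)*((2705 - 11703) + 15662))/25593 = 2134*(1/9151) + (25061*(-8998 + 15662))*(1/25593) = 2134/9151 + (25061*6664)*(1/25593) = 2134/9151 + 167006504*(1/25593) = 2134/9151 + 8789816/1347 = 80438480714/12326397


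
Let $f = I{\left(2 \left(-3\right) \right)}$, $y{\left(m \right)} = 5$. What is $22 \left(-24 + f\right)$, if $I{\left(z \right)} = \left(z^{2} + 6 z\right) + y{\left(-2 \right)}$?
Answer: $-418$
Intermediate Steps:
$I{\left(z \right)} = 5 + z^{2} + 6 z$ ($I{\left(z \right)} = \left(z^{2} + 6 z\right) + 5 = 5 + z^{2} + 6 z$)
$f = 5$ ($f = 5 + \left(2 \left(-3\right)\right)^{2} + 6 \cdot 2 \left(-3\right) = 5 + \left(-6\right)^{2} + 6 \left(-6\right) = 5 + 36 - 36 = 5$)
$22 \left(-24 + f\right) = 22 \left(-24 + 5\right) = 22 \left(-19\right) = -418$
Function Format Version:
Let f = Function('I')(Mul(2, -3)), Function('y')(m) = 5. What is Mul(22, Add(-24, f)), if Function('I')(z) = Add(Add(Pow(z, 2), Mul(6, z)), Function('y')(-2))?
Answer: -418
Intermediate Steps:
Function('I')(z) = Add(5, Pow(z, 2), Mul(6, z)) (Function('I')(z) = Add(Add(Pow(z, 2), Mul(6, z)), 5) = Add(5, Pow(z, 2), Mul(6, z)))
f = 5 (f = Add(5, Pow(Mul(2, -3), 2), Mul(6, Mul(2, -3))) = Add(5, Pow(-6, 2), Mul(6, -6)) = Add(5, 36, -36) = 5)
Mul(22, Add(-24, f)) = Mul(22, Add(-24, 5)) = Mul(22, -19) = -418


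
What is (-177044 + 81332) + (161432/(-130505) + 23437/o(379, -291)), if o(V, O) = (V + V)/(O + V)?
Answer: -4599529810828/49461395 ≈ -92992.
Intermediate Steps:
o(V, O) = 2*V/(O + V) (o(V, O) = (2*V)/(O + V) = 2*V/(O + V))
(-177044 + 81332) + (161432/(-130505) + 23437/o(379, -291)) = (-177044 + 81332) + (161432/(-130505) + 23437/((2*379/(-291 + 379)))) = -95712 + (161432*(-1/130505) + 23437/((2*379/88))) = -95712 + (-161432/130505 + 23437/((2*379*(1/88)))) = -95712 + (-161432/130505 + 23437/(379/44)) = -95712 + (-161432/130505 + 23437*(44/379)) = -95712 + (-161432/130505 + 1031228/379) = -95712 + 134519227412/49461395 = -4599529810828/49461395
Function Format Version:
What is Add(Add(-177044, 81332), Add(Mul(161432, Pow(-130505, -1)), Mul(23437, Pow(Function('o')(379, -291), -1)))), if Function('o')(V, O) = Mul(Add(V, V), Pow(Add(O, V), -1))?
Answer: Rational(-4599529810828, 49461395) ≈ -92992.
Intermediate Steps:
Function('o')(V, O) = Mul(2, V, Pow(Add(O, V), -1)) (Function('o')(V, O) = Mul(Mul(2, V), Pow(Add(O, V), -1)) = Mul(2, V, Pow(Add(O, V), -1)))
Add(Add(-177044, 81332), Add(Mul(161432, Pow(-130505, -1)), Mul(23437, Pow(Function('o')(379, -291), -1)))) = Add(Add(-177044, 81332), Add(Mul(161432, Pow(-130505, -1)), Mul(23437, Pow(Mul(2, 379, Pow(Add(-291, 379), -1)), -1)))) = Add(-95712, Add(Mul(161432, Rational(-1, 130505)), Mul(23437, Pow(Mul(2, 379, Pow(88, -1)), -1)))) = Add(-95712, Add(Rational(-161432, 130505), Mul(23437, Pow(Mul(2, 379, Rational(1, 88)), -1)))) = Add(-95712, Add(Rational(-161432, 130505), Mul(23437, Pow(Rational(379, 44), -1)))) = Add(-95712, Add(Rational(-161432, 130505), Mul(23437, Rational(44, 379)))) = Add(-95712, Add(Rational(-161432, 130505), Rational(1031228, 379))) = Add(-95712, Rational(134519227412, 49461395)) = Rational(-4599529810828, 49461395)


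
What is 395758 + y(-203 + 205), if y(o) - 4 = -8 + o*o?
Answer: 395758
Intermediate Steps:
y(o) = -4 + o² (y(o) = 4 + (-8 + o*o) = 4 + (-8 + o²) = -4 + o²)
395758 + y(-203 + 205) = 395758 + (-4 + (-203 + 205)²) = 395758 + (-4 + 2²) = 395758 + (-4 + 4) = 395758 + 0 = 395758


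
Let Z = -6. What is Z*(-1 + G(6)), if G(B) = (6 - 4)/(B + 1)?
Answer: 30/7 ≈ 4.2857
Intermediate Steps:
G(B) = 2/(1 + B)
Z*(-1 + G(6)) = -6*(-1 + 2/(1 + 6)) = -6*(-1 + 2/7) = -6*(-5/7) = 30/7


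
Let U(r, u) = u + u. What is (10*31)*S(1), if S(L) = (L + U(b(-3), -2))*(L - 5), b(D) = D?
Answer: 3720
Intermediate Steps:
U(r, u) = 2*u
S(L) = (-5 + L)*(-4 + L) (S(L) = (L + 2*(-2))*(L - 5) = (L - 4)*(-5 + L) = (-4 + L)*(-5 + L) = (-5 + L)*(-4 + L))
(10*31)*S(1) = (10*31)*(20 + 1**2 - 9*1) = 310*(20 + 1 - 9) = 310*12 = 3720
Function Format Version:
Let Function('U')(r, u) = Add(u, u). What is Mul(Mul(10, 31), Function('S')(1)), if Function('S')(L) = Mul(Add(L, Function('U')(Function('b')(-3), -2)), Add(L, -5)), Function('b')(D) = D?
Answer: 3720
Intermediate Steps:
Function('U')(r, u) = Mul(2, u)
Function('S')(L) = Mul(Add(-5, L), Add(-4, L)) (Function('S')(L) = Mul(Add(L, Mul(2, -2)), Add(L, -5)) = Mul(Add(L, -4), Add(-5, L)) = Mul(Add(-4, L), Add(-5, L)) = Mul(Add(-5, L), Add(-4, L)))
Mul(Mul(10, 31), Function('S')(1)) = Mul(Mul(10, 31), Add(20, Pow(1, 2), Mul(-9, 1))) = Mul(310, Add(20, 1, -9)) = Mul(310, 12) = 3720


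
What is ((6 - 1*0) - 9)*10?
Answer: -30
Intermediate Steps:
((6 - 1*0) - 9)*10 = ((6 + 0) - 9)*10 = (6 - 9)*10 = -3*10 = -30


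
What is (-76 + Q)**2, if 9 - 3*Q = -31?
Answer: 35344/9 ≈ 3927.1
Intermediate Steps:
Q = 40/3 (Q = 3 - 1/3*(-31) = 3 + 31/3 = 40/3 ≈ 13.333)
(-76 + Q)**2 = (-76 + 40/3)**2 = (-188/3)**2 = 35344/9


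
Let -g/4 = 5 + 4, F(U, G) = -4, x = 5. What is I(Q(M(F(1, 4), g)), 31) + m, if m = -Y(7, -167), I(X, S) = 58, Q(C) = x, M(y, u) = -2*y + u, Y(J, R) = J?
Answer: 51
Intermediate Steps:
g = -36 (g = -4*(5 + 4) = -4*9 = -36)
M(y, u) = u - 2*y
Q(C) = 5
m = -7 (m = -1*7 = -7)
I(Q(M(F(1, 4), g)), 31) + m = 58 - 7 = 51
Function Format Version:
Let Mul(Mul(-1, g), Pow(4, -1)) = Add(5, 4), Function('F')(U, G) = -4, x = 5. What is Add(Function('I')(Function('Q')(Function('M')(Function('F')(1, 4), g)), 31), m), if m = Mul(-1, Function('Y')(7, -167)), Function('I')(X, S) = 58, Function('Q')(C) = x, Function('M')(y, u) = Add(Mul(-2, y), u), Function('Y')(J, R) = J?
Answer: 51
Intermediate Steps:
g = -36 (g = Mul(-4, Add(5, 4)) = Mul(-4, 9) = -36)
Function('M')(y, u) = Add(u, Mul(-2, y))
Function('Q')(C) = 5
m = -7 (m = Mul(-1, 7) = -7)
Add(Function('I')(Function('Q')(Function('M')(Function('F')(1, 4), g)), 31), m) = Add(58, -7) = 51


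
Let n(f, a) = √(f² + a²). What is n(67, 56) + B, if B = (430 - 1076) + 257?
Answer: -389 + 5*√305 ≈ -301.68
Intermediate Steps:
n(f, a) = √(a² + f²)
B = -389 (B = -646 + 257 = -389)
n(67, 56) + B = √(56² + 67²) - 389 = √(3136 + 4489) - 389 = √7625 - 389 = 5*√305 - 389 = -389 + 5*√305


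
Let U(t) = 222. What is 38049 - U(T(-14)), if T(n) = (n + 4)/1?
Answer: 37827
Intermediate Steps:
T(n) = 4 + n (T(n) = (4 + n)*1 = 4 + n)
38049 - U(T(-14)) = 38049 - 1*222 = 38049 - 222 = 37827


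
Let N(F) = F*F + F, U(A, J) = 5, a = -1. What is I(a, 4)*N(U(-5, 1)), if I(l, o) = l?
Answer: -30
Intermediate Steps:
N(F) = F + F**2 (N(F) = F**2 + F = F + F**2)
I(a, 4)*N(U(-5, 1)) = -5*(1 + 5) = -5*6 = -1*30 = -30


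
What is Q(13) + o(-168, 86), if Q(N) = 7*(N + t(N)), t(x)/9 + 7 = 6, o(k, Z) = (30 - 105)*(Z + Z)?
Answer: -12872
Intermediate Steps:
o(k, Z) = -150*Z
t(x) = -9 (t(x) = -63 + 9*6 = -63 + 54 = -9)
Q(N) = -63 + 7*N (Q(N) = 7*(N - 9) = 7*(-9 + N) = -63 + 7*N)
Q(13) + o(-168, 86) = (-63 + 7*13) - 150*86 = (-63 + 91) - 12900 = 28 - 12900 = -12872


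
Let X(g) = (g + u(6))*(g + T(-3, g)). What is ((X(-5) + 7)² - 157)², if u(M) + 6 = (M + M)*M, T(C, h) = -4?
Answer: 86205070449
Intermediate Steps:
u(M) = -6 + 2*M² (u(M) = -6 + (M + M)*M = -6 + (2*M)*M = -6 + 2*M²)
X(g) = (-4 + g)*(66 + g) (X(g) = (g + (-6 + 2*6²))*(g - 4) = (g + (-6 + 2*36))*(-4 + g) = (g + (-6 + 72))*(-4 + g) = (g + 66)*(-4 + g) = (66 + g)*(-4 + g) = (-4 + g)*(66 + g))
((X(-5) + 7)² - 157)² = (((-264 + (-5)² + 62*(-5)) + 7)² - 157)² = (((-264 + 25 - 310) + 7)² - 157)² = ((-549 + 7)² - 157)² = ((-542)² - 157)² = (293764 - 157)² = 293607² = 86205070449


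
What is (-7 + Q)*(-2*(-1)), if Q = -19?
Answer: -52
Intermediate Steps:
(-7 + Q)*(-2*(-1)) = (-7 - 19)*(-2*(-1)) = -26*2 = -52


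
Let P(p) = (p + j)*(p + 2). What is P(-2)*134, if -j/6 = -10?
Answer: 0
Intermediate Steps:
j = 60 (j = -6*(-10) = 60)
P(p) = (2 + p)*(60 + p) (P(p) = (p + 60)*(p + 2) = (60 + p)*(2 + p) = (2 + p)*(60 + p))
P(-2)*134 = (120 + (-2)² + 62*(-2))*134 = (120 + 4 - 124)*134 = 0*134 = 0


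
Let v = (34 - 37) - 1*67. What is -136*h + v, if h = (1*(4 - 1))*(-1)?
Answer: 338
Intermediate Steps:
v = -70 (v = -3 - 67 = -70)
h = -3 (h = (1*3)*(-1) = 3*(-1) = -3)
-136*h + v = -136*(-3) - 70 = 408 - 70 = 338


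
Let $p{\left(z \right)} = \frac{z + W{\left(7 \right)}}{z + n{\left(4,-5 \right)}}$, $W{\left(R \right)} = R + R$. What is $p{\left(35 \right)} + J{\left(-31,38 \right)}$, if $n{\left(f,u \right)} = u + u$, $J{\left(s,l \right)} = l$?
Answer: $\frac{999}{25} \approx 39.96$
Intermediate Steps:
$n{\left(f,u \right)} = 2 u$
$W{\left(R \right)} = 2 R$
$p{\left(z \right)} = \frac{14 + z}{-10 + z}$ ($p{\left(z \right)} = \frac{z + 2 \cdot 7}{z + 2 \left(-5\right)} = \frac{z + 14}{z - 10} = \frac{14 + z}{-10 + z}$)
$p{\left(35 \right)} + J{\left(-31,38 \right)} = \frac{14 + 35}{-10 + 35} + 38 = \frac{1}{25} \cdot 49 + 38 = \frac{49}{25} + 38 = \frac{999}{25}$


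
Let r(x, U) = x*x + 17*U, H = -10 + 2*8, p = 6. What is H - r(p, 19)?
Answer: -353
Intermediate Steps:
H = 6 (H = -10 + 16 = 6)
r(x, U) = x² + 17*U
H - r(p, 19) = 6 - (6² + 17*19) = 6 - (36 + 323) = 6 - 1*359 = 6 - 359 = -353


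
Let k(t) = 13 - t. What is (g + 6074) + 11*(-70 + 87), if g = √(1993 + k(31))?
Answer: 6261 + 5*√79 ≈ 6305.4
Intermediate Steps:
g = 5*√79 (g = √(1993 + (13 - 1*31)) = √(1993 + (13 - 31)) = √(1993 - 18) = √1975 = 5*√79 ≈ 44.441)
(g + 6074) + 11*(-70 + 87) = (5*√79 + 6074) + 11*(-70 + 87) = (6074 + 5*√79) + 11*17 = (6074 + 5*√79) + 187 = 6261 + 5*√79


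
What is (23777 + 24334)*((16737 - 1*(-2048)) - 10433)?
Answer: 401823072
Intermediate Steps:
(23777 + 24334)*((16737 - 1*(-2048)) - 10433) = 48111*((16737 + 2048) - 10433) = 48111*(18785 - 10433) = 48111*8352 = 401823072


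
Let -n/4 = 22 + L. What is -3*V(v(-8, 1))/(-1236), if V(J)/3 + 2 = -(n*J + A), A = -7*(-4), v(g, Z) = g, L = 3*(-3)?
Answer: -669/206 ≈ -3.2476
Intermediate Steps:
L = -9
n = -52 (n = -4*(22 - 9) = -4*13 = -52)
A = 28
V(J) = -90 + 156*J (V(J) = -6 + 3*(-(-52*J + 28)) = -6 + 3*(-(28 - 52*J)) = -6 + 3*(-28 + 52*J) = -6 + (-84 + 156*J) = -90 + 156*J)
-3*V(v(-8, 1))/(-1236) = -3*(-90 + 156*(-8))/(-1236) = -3*(-90 - 1248)*(-1)/1236 = -(-4014)*(-1)/1236 = -3*223/206 = -669/206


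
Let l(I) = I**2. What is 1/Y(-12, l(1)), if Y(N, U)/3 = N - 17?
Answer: -1/87 ≈ -0.011494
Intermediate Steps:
Y(N, U) = -51 + 3*N (Y(N, U) = 3*(N - 17) = 3*(-17 + N) = -51 + 3*N)
1/Y(-12, l(1)) = 1/(-51 + 3*(-12)) = 1/(-51 - 36) = 1/(-87) = -1/87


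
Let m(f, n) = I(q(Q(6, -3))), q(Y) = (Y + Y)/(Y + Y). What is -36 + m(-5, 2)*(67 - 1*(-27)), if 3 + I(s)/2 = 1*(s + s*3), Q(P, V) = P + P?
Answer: 152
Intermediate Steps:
Q(P, V) = 2*P
q(Y) = 1 (q(Y) = (2*Y)/((2*Y)) = (2*Y)*(1/(2*Y)) = 1)
I(s) = -6 + 8*s (I(s) = -6 + 2*(1*(s + s*3)) = -6 + 2*(1*(s + 3*s)) = -6 + 2*(1*(4*s)) = -6 + 2*(4*s) = -6 + 8*s)
m(f, n) = 2 (m(f, n) = -6 + 8*1 = -6 + 8 = 2)
-36 + m(-5, 2)*(67 - 1*(-27)) = -36 + 2*(67 - 1*(-27)) = -36 + 2*(67 + 27) = -36 + 2*94 = -36 + 188 = 152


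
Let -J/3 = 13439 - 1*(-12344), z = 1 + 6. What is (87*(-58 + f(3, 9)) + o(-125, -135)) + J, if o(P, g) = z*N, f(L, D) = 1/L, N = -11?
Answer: -82443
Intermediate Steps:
z = 7
o(P, g) = -77 (o(P, g) = 7*(-11) = -77)
J = -77349 (J = -3*(13439 - 1*(-12344)) = -3*(13439 + 12344) = -3*25783 = -77349)
(87*(-58 + f(3, 9)) + o(-125, -135)) + J = (87*(-58 + 1/3) - 77) - 77349 = (87*(-173/3) - 77) - 77349 = (-5017 - 77) - 77349 = -5094 - 77349 = -82443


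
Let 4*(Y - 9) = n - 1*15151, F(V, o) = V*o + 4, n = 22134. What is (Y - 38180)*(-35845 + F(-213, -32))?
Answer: 4228971525/4 ≈ 1.0572e+9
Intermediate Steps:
F(V, o) = 4 + V*o
Y = 7019/4 (Y = 9 + (22134 - 1*15151)/4 = 9 + (22134 - 15151)/4 = 9 + (¼)*6983 = 9 + 6983/4 = 7019/4 ≈ 1754.8)
(Y - 38180)*(-35845 + F(-213, -32)) = (7019/4 - 38180)*(-35845 + (4 - 213*(-32))) = -145701*(-35845 + (4 + 6816))/4 = -145701*(-35845 + 6820)/4 = -145701/4*(-29025) = 4228971525/4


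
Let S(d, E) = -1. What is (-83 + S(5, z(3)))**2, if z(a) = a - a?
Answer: 7056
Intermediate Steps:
z(a) = 0
(-83 + S(5, z(3)))**2 = (-83 - 1)**2 = (-84)**2 = 7056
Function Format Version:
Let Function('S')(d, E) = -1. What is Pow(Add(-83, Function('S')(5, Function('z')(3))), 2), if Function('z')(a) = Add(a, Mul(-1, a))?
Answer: 7056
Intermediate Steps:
Function('z')(a) = 0
Pow(Add(-83, Function('S')(5, Function('z')(3))), 2) = Pow(Add(-83, -1), 2) = Pow(-84, 2) = 7056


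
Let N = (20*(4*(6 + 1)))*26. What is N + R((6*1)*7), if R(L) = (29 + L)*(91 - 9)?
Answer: 20382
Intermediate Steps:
N = 14560 (N = (20*(4*7))*26 = (20*28)*26 = 560*26 = 14560)
R(L) = 2378 + 82*L (R(L) = (29 + L)*82 = 2378 + 82*L)
N + R((6*1)*7) = 14560 + (2378 + 82*((6*1)*7)) = 14560 + (2378 + 82*(6*7)) = 14560 + (2378 + 82*42) = 14560 + (2378 + 3444) = 14560 + 5822 = 20382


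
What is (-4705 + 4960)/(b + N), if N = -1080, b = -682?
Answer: -255/1762 ≈ -0.14472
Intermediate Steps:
(-4705 + 4960)/(b + N) = (-4705 + 4960)/(-682 - 1080) = 255/(-1762) = 255*(-1/1762) = -255/1762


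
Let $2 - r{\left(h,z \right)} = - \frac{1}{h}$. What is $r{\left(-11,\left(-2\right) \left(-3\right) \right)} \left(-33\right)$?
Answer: $-63$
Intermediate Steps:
$r{\left(h,z \right)} = 2 + \frac{1}{h}$ ($r{\left(h,z \right)} = 2 - - \frac{1}{h} = 2 + \frac{1}{h}$)
$r{\left(-11,\left(-2\right) \left(-3\right) \right)} \left(-33\right) = \left(2 + \frac{1}{-11}\right) \left(-33\right) = \left(2 - \frac{1}{11}\right) \left(-33\right) = \frac{21}{11} \left(-33\right) = -63$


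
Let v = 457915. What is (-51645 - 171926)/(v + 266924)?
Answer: -223571/724839 ≈ -0.30844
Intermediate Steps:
(-51645 - 171926)/(v + 266924) = (-51645 - 171926)/(457915 + 266924) = -223571/724839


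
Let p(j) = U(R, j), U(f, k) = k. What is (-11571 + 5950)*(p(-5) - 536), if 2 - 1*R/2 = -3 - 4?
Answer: 3040961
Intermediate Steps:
R = 18 (R = 4 - 2*(-3 - 4) = 4 - 2*(-7) = 4 + 14 = 18)
p(j) = j
(-11571 + 5950)*(p(-5) - 536) = (-11571 + 5950)*(-5 - 536) = -5621*(-541) = 3040961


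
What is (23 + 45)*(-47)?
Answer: -3196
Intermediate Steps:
(23 + 45)*(-47) = 68*(-47) = -3196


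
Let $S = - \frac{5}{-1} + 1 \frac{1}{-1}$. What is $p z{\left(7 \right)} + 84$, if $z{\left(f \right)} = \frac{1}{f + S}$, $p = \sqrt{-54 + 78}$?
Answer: $84 + \frac{2 \sqrt{6}}{11} \approx 84.445$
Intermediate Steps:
$p = 2 \sqrt{6}$ ($p = \sqrt{24} = 2 \sqrt{6} \approx 4.899$)
$S = 4$ ($S = \left(-5\right) \left(-1\right) + 1 \left(-1\right) = 5 - 1 = 4$)
$z{\left(f \right)} = \frac{1}{4 + f}$ ($z{\left(f \right)} = \frac{1}{f + 4} = \frac{1}{4 + f}$)
$p z{\left(7 \right)} + 84 = \frac{2 \sqrt{6}}{4 + 7} + 84 = \frac{2 \sqrt{6}}{11} + 84 = 84 + \frac{2 \sqrt{6}}{11}$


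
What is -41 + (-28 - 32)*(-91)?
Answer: 5419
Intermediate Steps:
-41 + (-28 - 32)*(-91) = -41 - 60*(-91) = -41 + 5460 = 5419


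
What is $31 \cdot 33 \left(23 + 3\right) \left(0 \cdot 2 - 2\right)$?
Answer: $-53196$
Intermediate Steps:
$31 \cdot 33 \left(23 + 3\right) \left(0 \cdot 2 - 2\right) = 1023 \cdot 26 \left(0 - 2\right) = 1023 \cdot 26 \left(-2\right) = 1023 \left(-52\right) = -53196$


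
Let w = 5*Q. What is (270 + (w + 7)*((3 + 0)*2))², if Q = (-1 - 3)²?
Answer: 627264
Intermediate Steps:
Q = 16 (Q = (-4)² = 16)
w = 80 (w = 5*16 = 80)
(270 + (w + 7)*((3 + 0)*2))² = (270 + (80 + 7)*((3 + 0)*2))² = (270 + 87*(3*2))² = (270 + 87*6)² = (270 + 522)² = 792² = 627264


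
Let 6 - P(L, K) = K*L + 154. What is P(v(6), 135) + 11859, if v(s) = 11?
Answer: 10226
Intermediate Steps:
P(L, K) = -148 - K*L (P(L, K) = 6 - (K*L + 154) = 6 - (154 + K*L) = 6 + (-154 - K*L) = -148 - K*L)
P(v(6), 135) + 11859 = (-148 - 1*135*11) + 11859 = (-148 - 1485) + 11859 = -1633 + 11859 = 10226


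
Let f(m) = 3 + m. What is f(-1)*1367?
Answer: 2734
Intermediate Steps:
f(-1)*1367 = (3 - 1)*1367 = 2*1367 = 2734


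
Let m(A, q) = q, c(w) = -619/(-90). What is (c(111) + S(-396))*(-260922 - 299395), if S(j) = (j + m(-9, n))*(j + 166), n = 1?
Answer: -4581778786723/90 ≈ -5.0909e+10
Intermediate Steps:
c(w) = 619/90 (c(w) = -619*(-1/90) = 619/90)
S(j) = (1 + j)*(166 + j) (S(j) = (j + 1)*(j + 166) = (1 + j)*(166 + j))
(c(111) + S(-396))*(-260922 - 299395) = (619/90 + (166 + (-396)² + 167*(-396)))*(-260922 - 299395) = (619/90 + (166 + 156816 - 66132))*(-560317) = (619/90 + 90850)*(-560317) = (8177119/90)*(-560317) = -4581778786723/90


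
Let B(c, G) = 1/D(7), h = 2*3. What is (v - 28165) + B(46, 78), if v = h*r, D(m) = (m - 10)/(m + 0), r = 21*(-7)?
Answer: -87148/3 ≈ -29049.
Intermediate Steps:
h = 6
r = -147
D(m) = (-10 + m)/m
v = -882 (v = 6*(-147) = -882)
B(c, G) = -7/3 (B(c, G) = 1/((-10 + 7)/7) = 1/((⅐)*(-3)) = 1/(-3/7) = -7/3)
(v - 28165) + B(46, 78) = (-882 - 28165) - 7/3 = -29047 - 7/3 = -87148/3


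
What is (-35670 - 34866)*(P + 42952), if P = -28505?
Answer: -1019033592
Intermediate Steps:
(-35670 - 34866)*(P + 42952) = (-35670 - 34866)*(-28505 + 42952) = -70536*14447 = -1019033592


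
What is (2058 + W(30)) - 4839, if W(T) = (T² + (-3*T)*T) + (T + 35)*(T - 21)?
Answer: -3996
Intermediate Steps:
W(T) = -2*T² + (-21 + T)*(35 + T) (W(T) = (T² - 3*T²) + (35 + T)*(-21 + T) = -2*T² + (-21 + T)*(35 + T))
(2058 + W(30)) - 4839 = (2058 + (-735 - 1*30² + 14*30)) - 4839 = (2058 + (-735 - 1*900 + 420)) - 4839 = (2058 + (-735 - 900 + 420)) - 4839 = (2058 - 1215) - 4839 = 843 - 4839 = -3996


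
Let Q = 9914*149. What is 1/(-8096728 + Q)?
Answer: -1/6619542 ≈ -1.5107e-7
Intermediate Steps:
Q = 1477186
1/(-8096728 + Q) = 1/(-8096728 + 1477186) = 1/(-6619542) = -1/6619542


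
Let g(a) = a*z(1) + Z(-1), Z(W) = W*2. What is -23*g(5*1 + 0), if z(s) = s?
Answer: -69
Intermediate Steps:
Z(W) = 2*W
g(a) = -2 + a (g(a) = a*1 + 2*(-1) = a - 2 = -2 + a)
-23*g(5*1 + 0) = -23*(-2 + (5*1 + 0)) = -23*(-2 + (5 + 0)) = -23*(-2 + 5) = -23*3 = -69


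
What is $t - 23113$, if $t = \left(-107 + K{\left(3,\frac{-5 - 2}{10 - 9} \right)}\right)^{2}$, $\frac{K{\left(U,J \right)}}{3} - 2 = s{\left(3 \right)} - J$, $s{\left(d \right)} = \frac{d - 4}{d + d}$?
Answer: $- \frac{66531}{4} \approx -16633.0$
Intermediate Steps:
$s{\left(d \right)} = \frac{-4 + d}{2 d}$
$K{\left(U,J \right)} = \frac{11}{2} - 3 J$ ($K{\left(U,J \right)} = 6 + 3 \left(\frac{-4 + 3}{2 \cdot 3} - J\right) = 6 + 3 \left(\frac{1}{2} \cdot \frac{1}{3} \left(-1\right) - J\right) = 6 + 3 \left(- \frac{1}{6} - J\right) = 6 - \left(\frac{1}{2} + 3 J\right) = \frac{11}{2} - 3 J$)
$t = \frac{25921}{4}$ ($t = \left(-107 - \left(- \frac{11}{2} + 3 \frac{-5 - 2}{10 - 9}\right)\right)^{2} = \left(-107 - \left(- \frac{11}{2} + 3 \left(- \frac{7}{1}\right)\right)\right)^{2} = \left(-107 - \left(- \frac{11}{2} + 3 \left(\left(-7\right) 1\right)\right)\right)^{2} = \left(-107 + \left(\frac{11}{2} - -21\right)\right)^{2} = \left(-107 + \left(\frac{11}{2} + 21\right)\right)^{2} = \left(-107 + \frac{53}{2}\right)^{2} = \left(- \frac{161}{2}\right)^{2} = \frac{25921}{4} \approx 6480.3$)
$t - 23113 = \frac{25921}{4} - 23113 = - \frac{66531}{4}$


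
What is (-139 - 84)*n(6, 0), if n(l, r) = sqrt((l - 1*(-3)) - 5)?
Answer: -446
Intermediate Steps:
n(l, r) = sqrt(-2 + l) (n(l, r) = sqrt((l + 3) - 5) = sqrt((3 + l) - 5) = sqrt(-2 + l))
(-139 - 84)*n(6, 0) = (-139 - 84)*sqrt(-2 + 6) = -223*sqrt(4) = -223*2 = -446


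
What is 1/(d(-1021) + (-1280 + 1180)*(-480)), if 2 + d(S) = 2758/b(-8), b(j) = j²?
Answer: 32/1537315 ≈ 2.0816e-5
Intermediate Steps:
d(S) = 1315/32 (d(S) = -2 + 2758/((-8)²) = -2 + 2758/64 = -2 + 2758*(1/64) = -2 + 1379/32 = 1315/32)
1/(d(-1021) + (-1280 + 1180)*(-480)) = 1/(1315/32 + (-1280 + 1180)*(-480)) = 1/(1315/32 - 100*(-480)) = 1/(1315/32 + 48000) = 1/(1537315/32) = 32/1537315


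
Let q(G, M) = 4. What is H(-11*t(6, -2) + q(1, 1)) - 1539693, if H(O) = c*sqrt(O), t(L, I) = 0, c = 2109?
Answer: -1535475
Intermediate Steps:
H(O) = 2109*sqrt(O)
H(-11*t(6, -2) + q(1, 1)) - 1539693 = 2109*sqrt(-11*0 + 4) - 1539693 = 2109*sqrt(0 + 4) - 1539693 = 2109*sqrt(4) - 1539693 = 2109*2 - 1539693 = 4218 - 1539693 = -1535475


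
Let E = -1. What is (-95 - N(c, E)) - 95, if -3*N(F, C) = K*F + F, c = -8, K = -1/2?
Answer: -574/3 ≈ -191.33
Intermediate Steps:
K = -1/2 (K = -1*1/2 = -1/2 ≈ -0.50000)
N(F, C) = -F/6 (N(F, C) = -(-F/2 + F)/3 = -F/6)
(-95 - N(c, E)) - 95 = (-95 - (-1)*(-8)/6) - 95 = (-95 - 1*4/3) - 95 = (-95 - 4/3) - 95 = -289/3 - 95 = -574/3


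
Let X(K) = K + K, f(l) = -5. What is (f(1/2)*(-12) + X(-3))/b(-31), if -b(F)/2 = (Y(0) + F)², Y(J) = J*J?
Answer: -27/961 ≈ -0.028096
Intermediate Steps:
X(K) = 2*K
Y(J) = J²
b(F) = -2*F² (b(F) = -2*(0² + F)² = -2*(0 + F)² = -2*F²)
(f(1/2)*(-12) + X(-3))/b(-31) = (-5*(-12) + 2*(-3))/((-2*(-31)²)) = (60 - 6)/((-2*961)) = 54/(-1922) = 54*(-1/1922) = -27/961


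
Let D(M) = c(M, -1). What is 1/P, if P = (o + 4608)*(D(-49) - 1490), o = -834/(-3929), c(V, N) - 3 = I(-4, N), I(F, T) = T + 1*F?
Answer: -3929/27013653672 ≈ -1.4545e-7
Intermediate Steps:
I(F, T) = F + T (I(F, T) = T + F = F + T)
c(V, N) = -1 + N (c(V, N) = 3 + (-4 + N) = -1 + N)
D(M) = -2 (D(M) = -1 - 1 = -2)
o = 834/3929 (o = -834*(-1/3929) = 834/3929 ≈ 0.21227)
P = -27013653672/3929 (P = (834/3929 + 4608)*(-2 - 1490) = (18105666/3929)*(-1492) = -27013653672/3929 ≈ -6.8755e+6)
1/P = 1/(-27013653672/3929) = -3929/27013653672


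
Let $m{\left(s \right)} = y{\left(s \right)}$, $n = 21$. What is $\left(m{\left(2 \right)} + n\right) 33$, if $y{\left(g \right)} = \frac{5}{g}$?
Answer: $\frac{1551}{2} \approx 775.5$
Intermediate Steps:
$m{\left(s \right)} = \frac{5}{s}$
$\left(m{\left(2 \right)} + n\right) 33 = \left(\frac{5}{2} + 21\right) 33 = \frac{47}{2} \cdot 33 = \frac{1551}{2}$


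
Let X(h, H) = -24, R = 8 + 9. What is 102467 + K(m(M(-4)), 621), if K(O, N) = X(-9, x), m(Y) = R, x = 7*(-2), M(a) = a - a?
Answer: 102443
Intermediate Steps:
R = 17
M(a) = 0
x = -14
m(Y) = 17
K(O, N) = -24
102467 + K(m(M(-4)), 621) = 102467 - 24 = 102443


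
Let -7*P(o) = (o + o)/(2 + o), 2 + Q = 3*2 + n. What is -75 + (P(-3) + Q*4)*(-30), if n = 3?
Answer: -6225/7 ≈ -889.29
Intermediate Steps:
Q = 7 (Q = -2 + (3*2 + 3) = -2 + (6 + 3) = -2 + 9 = 7)
P(o) = -2*o/(7*(2 + o)) (P(o) = -(o + o)/(7*(2 + o)) = -2*o/(7*(2 + o)))
-75 + (P(-3) + Q*4)*(-30) = -75 + (-2*(-3)/(14 + 7*(-3)) + 7*4)*(-30) = -75 + (-2*(-3)/(14 - 21) + 28)*(-30) = -75 + (-2*(-3)/(-7) + 28)*(-30) = -75 + (-2*(-3)*(-⅐) + 28)*(-30) = -75 + (-6/7 + 28)*(-30) = -75 + (190/7)*(-30) = -75 - 5700/7 = -6225/7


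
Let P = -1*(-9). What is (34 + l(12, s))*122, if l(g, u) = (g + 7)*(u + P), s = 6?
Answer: 38918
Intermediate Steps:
P = 9
l(g, u) = (7 + g)*(9 + u) (l(g, u) = (g + 7)*(u + 9) = (7 + g)*(9 + u))
(34 + l(12, s))*122 = (34 + (63 + 7*6 + 9*12 + 12*6))*122 = (34 + (63 + 42 + 108 + 72))*122 = (34 + 285)*122 = 319*122 = 38918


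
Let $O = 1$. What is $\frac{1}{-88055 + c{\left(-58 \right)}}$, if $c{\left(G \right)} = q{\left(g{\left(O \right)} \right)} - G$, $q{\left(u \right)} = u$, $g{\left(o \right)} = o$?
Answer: $- \frac{1}{87996} \approx -1.1364 \cdot 10^{-5}$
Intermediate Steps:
$c{\left(G \right)} = 1 - G$
$\frac{1}{-88055 + c{\left(-58 \right)}} = \frac{1}{-88055 + \left(1 - -58\right)} = \frac{1}{-88055 + \left(1 + 58\right)} = \frac{1}{-88055 + 59} = \frac{1}{-87996} = - \frac{1}{87996}$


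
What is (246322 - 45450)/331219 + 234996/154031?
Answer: 15539379308/7288284827 ≈ 2.1321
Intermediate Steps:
(246322 - 45450)/331219 + 234996/154031 = 200872*(1/331219) + 234996*(1/154031) = 28696/47317 + 234996/154031 = 15539379308/7288284827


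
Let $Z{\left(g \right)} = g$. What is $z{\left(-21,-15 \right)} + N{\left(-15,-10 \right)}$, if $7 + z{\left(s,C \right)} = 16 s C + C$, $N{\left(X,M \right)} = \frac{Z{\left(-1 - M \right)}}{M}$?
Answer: $\frac{50171}{10} \approx 5017.1$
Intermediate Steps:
$N{\left(X,M \right)} = \frac{-1 - M}{M}$
$z{\left(s,C \right)} = -7 + C + 16 C s$ ($z{\left(s,C \right)} = -7 + \left(16 s C + C\right) = -7 + \left(16 C s + C\right) = -7 + \left(C + 16 C s\right) = -7 + C + 16 C s$)
$z{\left(-21,-15 \right)} + N{\left(-15,-10 \right)} = \left(-7 - 15 + 16 \left(-15\right) \left(-21\right)\right) + \frac{-1 - -10}{-10} = \left(-7 - 15 + 5040\right) - \frac{-1 + 10}{10} = 5018 - \frac{9}{10} = \frac{50171}{10}$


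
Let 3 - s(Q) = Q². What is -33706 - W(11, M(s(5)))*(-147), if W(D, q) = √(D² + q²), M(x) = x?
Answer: -33706 + 1617*√5 ≈ -30090.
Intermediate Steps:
s(Q) = 3 - Q²
-33706 - W(11, M(s(5)))*(-147) = -33706 - √(11² + (3 - 1*5²)²)*(-147) = -33706 - √(121 + (3 - 1*25)²)*(-147) = -33706 - √(121 + (3 - 25)²)*(-147) = -33706 - √(121 + (-22)²)*(-147) = -33706 - √(121 + 484)*(-147) = -33706 - √605*(-147) = -33706 - 11*√5*(-147) = -33706 - (-1617)*√5 = -33706 + 1617*√5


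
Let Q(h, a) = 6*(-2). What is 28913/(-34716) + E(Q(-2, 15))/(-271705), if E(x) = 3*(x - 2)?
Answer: -1122049799/1347501540 ≈ -0.83269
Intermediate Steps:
Q(h, a) = -12
E(x) = -6 + 3*x (E(x) = 3*(-2 + x) = -6 + 3*x)
28913/(-34716) + E(Q(-2, 15))/(-271705) = 28913/(-34716) + (-6 + 3*(-12))/(-271705) = 28913*(-1/34716) + (-6 - 36)*(-1/271705) = -28913/34716 - 42*(-1/271705) = -28913/34716 + 6/38815 = -1122049799/1347501540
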